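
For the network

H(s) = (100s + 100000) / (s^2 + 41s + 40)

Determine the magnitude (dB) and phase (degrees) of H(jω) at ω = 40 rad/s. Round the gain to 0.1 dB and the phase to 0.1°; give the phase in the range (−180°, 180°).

Substitute s = j40:
Numerator: 100(j40) + 100000 = 100000 + j4000
Denominator: (j40)^2 + 41(j40) + 40 = -1560 + j1640
|N| = √(100000² + 4000²) ≈ 1.0008e+05, ∠N ≈ 2.29°
|D| = √(1560² + 1640²) ≈ 2263.4, ∠D ≈ 133.57°
|H| = 1.0008e+05 / 2263.4 ≈ 44.217
Gain = 20 log₁₀(44.217) ≈ 32.91 dB
∠H = 2.29° − 133.57° = -131.28°

32.9 dB, -131.3°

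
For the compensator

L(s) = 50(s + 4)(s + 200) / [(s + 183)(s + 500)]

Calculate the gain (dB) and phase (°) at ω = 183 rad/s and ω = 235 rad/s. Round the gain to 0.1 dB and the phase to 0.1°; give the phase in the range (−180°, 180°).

ω = 183: 25.1 dB, 66.1°; ω = 235: 26.9 dB, 61.4°

At s = jω = j183:
zero (s+4): 4 + j183 → |·| = √(4²+183²) = √33505 ≈ 183.04, ∠ = arctan(183/4) ≈ 88.75°
zero (s+200): 200 + j183 → |·| = √(200²+183²) = √73489 ≈ 271.09, ∠ = arctan(183/200) ≈ 42.46°
pole (s+183): 183 + j183 → |·| = √(183²+183²) = √66978 ≈ 258.8, ∠ = arctan(183/183) ≈ 45.00°
pole (s+500): 500 + j183 → |·| = √(500²+183²) = √283489 ≈ 532.44, ∠ = arctan(183/500) ≈ 20.10°
|L| = 50 · 49620 / 1.378e+05 ≈ 18.004
Gain = 20 log₁₀(18.004) ≈ 25.11 dB
∠L = 131.21° − 65.10° = 66.11°

At s = jω = j235:
zero (s+4): 4 + j235 → |·| = √(4²+235²) = √55241 ≈ 235.03, ∠ = arctan(235/4) ≈ 89.02°
zero (s+200): 200 + j235 → |·| = √(200²+235²) = √95225 ≈ 308.59, ∠ = arctan(235/200) ≈ 49.60°
pole (s+183): 183 + j235 → |·| = √(183²+235²) = √88714 ≈ 297.85, ∠ = arctan(235/183) ≈ 52.09°
pole (s+500): 500 + j235 → |·| = √(500²+235²) = √305225 ≈ 552.47, ∠ = arctan(235/500) ≈ 25.17°
|L| = 50 · 72528 / 1.6455e+05 ≈ 22.038
Gain = 20 log₁₀(22.038) ≈ 26.86 dB
∠L = 138.62° − 77.26° = 61.36°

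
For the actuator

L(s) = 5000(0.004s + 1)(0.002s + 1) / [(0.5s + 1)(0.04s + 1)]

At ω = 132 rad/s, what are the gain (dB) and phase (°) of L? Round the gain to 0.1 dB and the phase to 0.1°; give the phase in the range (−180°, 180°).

24.3 dB, -125.8°

At ω = 132 rad/s:
zero (1 + j132·0.004) = 1 + j0.528 → |·| ≈ 1.1308, ∠ ≈ 27.83°
zero (1 + j132·0.002) = 1 + j0.264 → |·| ≈ 1.0343, ∠ ≈ 14.79°
pole (1 + j132·0.5) = 1 + j66 → |·| ≈ 66.008, ∠ ≈ 89.13°
pole (1 + j132·0.04) = 1 + j5.28 → |·| ≈ 5.3739, ∠ ≈ 79.28°
|L| = 5000 · 1.1308 · 1.0343 / (66.008 · 5.3739) ≈ 16.486
Gain = 20 log₁₀(16.486) ≈ 24.34 dB
∠L = (27.83° + 14.79°) − (89.13° + 79.28°) = -125.79°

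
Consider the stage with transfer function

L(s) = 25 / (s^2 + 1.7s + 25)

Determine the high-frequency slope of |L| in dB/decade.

-40 dB/decade

Each pole contributes −20 dB/decade at high frequency; each zero contributes +20 dB/decade.
Net: 0 zero(s) − 2 pole(s) → -40 dB/decade.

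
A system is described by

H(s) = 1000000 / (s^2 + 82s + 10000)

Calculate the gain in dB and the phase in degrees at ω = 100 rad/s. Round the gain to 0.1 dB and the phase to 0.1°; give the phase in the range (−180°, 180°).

At s = jω = j100:
quadratic: (j100)² + 82·j100 + 10000 = 0 + j8200 → |·| ≈ 8200, ∠ ≈ 90.00°
|H| = 1000000 / 8200 ≈ 121.95
Gain = 20 log₁₀(121.95) ≈ 41.72 dB
∠H = 0.00° − 90.00° = -90.00°

41.7 dB, -90.0°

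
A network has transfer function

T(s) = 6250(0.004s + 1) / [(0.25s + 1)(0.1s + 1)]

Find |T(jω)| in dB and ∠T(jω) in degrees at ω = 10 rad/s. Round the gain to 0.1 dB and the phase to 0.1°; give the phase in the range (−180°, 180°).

64.3 dB, -110.9°

At ω = 10 rad/s:
zero (1 + j10·0.004) = 1 + j0.04 → |·| ≈ 1.0008, ∠ ≈ 2.29°
pole (1 + j10·0.25) = 1 + j2.5 → |·| ≈ 2.6926, ∠ ≈ 68.20°
pole (1 + j10·0.1) = 1 + j1 → |·| ≈ 1.4142, ∠ ≈ 45.00°
|T| = 6250 · 1.0008 / (2.6926 · 1.4142) ≈ 1642.6
Gain = 20 log₁₀(1642.6) ≈ 64.31 dB
∠T = (2.29°) − (68.20° + 45.00°) = -110.91°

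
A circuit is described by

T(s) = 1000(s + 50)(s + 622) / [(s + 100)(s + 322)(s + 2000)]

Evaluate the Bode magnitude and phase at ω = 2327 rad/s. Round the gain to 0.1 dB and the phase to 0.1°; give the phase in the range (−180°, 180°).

At s = jω = j2327:
zero (s+50): 50 + j2327 → |·| = √(50²+2327²) = √5417429 ≈ 2327.5, ∠ = arctan(2327/50) ≈ 88.77°
zero (s+622): 622 + j2327 → |·| = √(622²+2327²) = √5801813 ≈ 2408.7, ∠ = arctan(2327/622) ≈ 75.03°
pole (s+100): 100 + j2327 → |·| = √(100²+2327²) = √5424929 ≈ 2329.1, ∠ = arctan(2327/100) ≈ 87.54°
pole (s+322): 322 + j2327 → |·| = √(322²+2327²) = √5518613 ≈ 2349.2, ∠ = arctan(2327/322) ≈ 82.12°
pole (s+2000): 2000 + j2327 → |·| = √(2000²+2327²) = √9414929 ≈ 3068.4, ∠ = arctan(2327/2000) ≈ 49.32°
|T| = 1000 · 5.6062e+06 / 1.6789e+10 ≈ 0.33392
Gain = 20 log₁₀(0.33392) ≈ -9.53 dB
∠T = 163.80° − 218.98° = -55.18°

-9.5 dB, -55.2°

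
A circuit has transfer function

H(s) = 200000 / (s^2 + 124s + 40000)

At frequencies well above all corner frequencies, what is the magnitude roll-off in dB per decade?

-40 dB/decade

Each pole contributes −20 dB/decade at high frequency; each zero contributes +20 dB/decade.
Net: 0 zero(s) − 2 pole(s) → -40 dB/decade.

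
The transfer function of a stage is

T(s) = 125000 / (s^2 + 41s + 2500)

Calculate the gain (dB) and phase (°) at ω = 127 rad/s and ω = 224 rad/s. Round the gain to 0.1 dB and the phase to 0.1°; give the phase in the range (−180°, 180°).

At s = jω = j127:
quadratic: (j127)² + 41·j127 + 2500 = -13629 + j5207 → |·| ≈ 14590, ∠ ≈ 159.09°
|T| = 125000 / 14590 ≈ 8.5675
Gain = 20 log₁₀(8.5675) ≈ 18.66 dB
∠T = 0.00° − 159.09° = -159.09°

At s = jω = j224:
quadratic: (j224)² + 41·j224 + 2500 = -47676 + j9184 → |·| ≈ 48553, ∠ ≈ 169.10°
|T| = 125000 / 48553 ≈ 2.5745
Gain = 20 log₁₀(2.5745) ≈ 8.21 dB
∠T = 0.00° − 169.10° = -169.10°

ω = 127: 18.7 dB, -159.1°; ω = 224: 8.2 dB, -169.1°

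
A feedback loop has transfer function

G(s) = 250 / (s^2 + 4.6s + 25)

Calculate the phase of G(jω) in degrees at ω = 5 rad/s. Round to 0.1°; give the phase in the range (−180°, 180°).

-90.0°

At s = jω = j5:
quadratic: (j5)² + 4.6·j5 + 25 = 0 + j23 → |·| ≈ 23, ∠ ≈ 90.00°
∠G = 0.00° − 90.00° = -90.00°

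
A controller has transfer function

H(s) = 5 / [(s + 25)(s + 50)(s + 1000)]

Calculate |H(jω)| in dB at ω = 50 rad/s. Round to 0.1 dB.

At s = jω = j50:
pole (s+25): 25 + j50 → |·| = √(25²+50²) = √3125 ≈ 55.902, ∠ = arctan(50/25) ≈ 63.43°
pole (s+50): 50 + j50 → |·| = √(50²+50²) = √5000 ≈ 70.711, ∠ = arctan(50/50) ≈ 45.00°
pole (s+1000): 1000 + j50 → |·| = √(1000²+50²) = √1002500 ≈ 1001.2, ∠ = arctan(50/1000) ≈ 2.86°
|H| = 5 / 3.9576e+06 ≈ 1.2634e-06
Gain = 20 log₁₀(1.2634e-06) ≈ -117.97 dB

-118.0 dB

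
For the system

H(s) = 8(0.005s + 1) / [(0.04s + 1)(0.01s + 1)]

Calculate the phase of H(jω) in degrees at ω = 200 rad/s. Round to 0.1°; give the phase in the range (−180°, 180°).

At ω = 200 rad/s:
zero (1 + j200·0.005) = 1 + j1 → |·| ≈ 1.4142, ∠ ≈ 45.00°
pole (1 + j200·0.04) = 1 + j8 → |·| ≈ 8.0623, ∠ ≈ 82.87°
pole (1 + j200·0.01) = 1 + j2 → |·| ≈ 2.2361, ∠ ≈ 63.43°
∠H = (45.00°) − (82.87° + 63.43°) = -101.30°

-101.3°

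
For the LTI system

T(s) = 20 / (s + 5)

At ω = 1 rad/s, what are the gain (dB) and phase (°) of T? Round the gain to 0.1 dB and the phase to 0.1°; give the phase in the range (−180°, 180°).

At s = jω = j1:
pole (s+5): 5 + j1 → |·| = √(5²+1²) = √26 ≈ 5.099, ∠ = arctan(1/5) ≈ 11.31°
|T| = 20 / 5.099 ≈ 3.9223
Gain = 20 log₁₀(3.9223) ≈ 11.87 dB
∠T = 0.00° − 11.31° = -11.31°

11.9 dB, -11.3°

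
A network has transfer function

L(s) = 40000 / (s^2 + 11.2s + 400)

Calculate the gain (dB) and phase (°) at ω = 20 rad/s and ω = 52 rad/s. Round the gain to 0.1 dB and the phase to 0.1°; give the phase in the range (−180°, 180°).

At s = jω = j20:
quadratic: (j20)² + 11.2·j20 + 400 = 0 + j224 → |·| ≈ 224, ∠ ≈ 90.00°
|L| = 40000 / 224 ≈ 178.57
Gain = 20 log₁₀(178.57) ≈ 45.04 dB
∠L = 0.00° − 90.00° = -90.00°

At s = jω = j52:
quadratic: (j52)² + 11.2·j52 + 400 = -2304 + j582.4 → |·| ≈ 2376.5, ∠ ≈ 165.81°
|L| = 40000 / 2376.5 ≈ 16.831
Gain = 20 log₁₀(16.831) ≈ 24.52 dB
∠L = 0.00° − 165.81° = -165.81°

ω = 20: 45.0 dB, -90.0°; ω = 52: 24.5 dB, -165.8°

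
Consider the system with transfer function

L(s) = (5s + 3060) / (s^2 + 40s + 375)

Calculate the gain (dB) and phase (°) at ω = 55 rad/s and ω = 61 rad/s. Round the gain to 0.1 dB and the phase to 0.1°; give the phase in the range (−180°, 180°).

Substitute s = j55:
Numerator: 5(j55) + 3060 = 3060 + j275
Denominator: (j55)^2 + 40(j55) + 375 = -2650 + j2200
|N| = √(3060² + 275²) ≈ 3072.3, ∠N ≈ 5.14°
|D| = √(2650² + 2200²) ≈ 3444.2, ∠D ≈ 140.30°
|L| = 3072.3 / 3444.2 ≈ 0.89202
Gain = 20 log₁₀(0.89202) ≈ -0.99 dB
∠L = 5.14° − 140.30° = -135.16°

Substitute s = j61:
Numerator: 5(j61) + 3060 = 3060 + j305
Denominator: (j61)^2 + 40(j61) + 375 = -3346 + j2440
|N| = √(3060² + 305²) ≈ 3075.2, ∠N ≈ 5.69°
|D| = √(3346² + 2440²) ≈ 4141.2, ∠D ≈ 143.90°
|L| = 3075.2 / 4141.2 ≈ 0.74259
Gain = 20 log₁₀(0.74259) ≈ -2.59 dB
∠L = 5.69° − 143.90° = -138.21°

ω = 55: -1.0 dB, -135.2°; ω = 61: -2.6 dB, -138.2°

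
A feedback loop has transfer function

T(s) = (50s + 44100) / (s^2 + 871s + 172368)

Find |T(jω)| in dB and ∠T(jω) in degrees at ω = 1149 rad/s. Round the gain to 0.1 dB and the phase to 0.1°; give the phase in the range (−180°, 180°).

-26.5 dB, -86.4°

Substitute s = j1149:
Numerator: 50(j1149) + 44100 = 44100 + j57450
Denominator: (j1149)^2 + 871(j1149) + 172368 = -1147833 + j1000779
|N| = √(44100² + 57450²) ≈ 72425, ∠N ≈ 52.49°
|D| = √(1147833² + 1000779²) ≈ 1.5229e+06, ∠D ≈ 138.92°
|T| = 72425 / 1.5229e+06 ≈ 0.047557
Gain = 20 log₁₀(0.047557) ≈ -26.46 dB
∠T = 52.49° − 138.92° = -86.43°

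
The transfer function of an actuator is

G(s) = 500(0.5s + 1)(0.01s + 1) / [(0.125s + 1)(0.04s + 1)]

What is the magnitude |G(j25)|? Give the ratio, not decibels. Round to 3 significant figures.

At ω = 25 rad/s:
zero (1 + j25·0.5) = 1 + j12.5 → |·| ≈ 12.54, ∠ ≈ 85.43°
zero (1 + j25·0.01) = 1 + j0.25 → |·| ≈ 1.0308, ∠ ≈ 14.04°
pole (1 + j25·0.125) = 1 + j3.125 → |·| ≈ 3.2811, ∠ ≈ 72.26°
pole (1 + j25·0.04) = 1 + j1 → |·| ≈ 1.4142, ∠ ≈ 45.00°
|G| = 500 · 12.54 · 1.0308 / (3.2811 · 1.4142) ≈ 1392.9

1.39e+03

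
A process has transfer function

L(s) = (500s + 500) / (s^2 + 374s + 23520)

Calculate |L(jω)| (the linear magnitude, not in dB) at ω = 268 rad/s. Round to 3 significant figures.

Substitute s = j268:
Numerator: 500(j268) + 500 = 500 + j134000
Denominator: (j268)^2 + 374(j268) + 23520 = -48304 + j100232
|N| = √(500² + 134000²) ≈ 1.34e+05, ∠N ≈ 89.79°
|D| = √(48304² + 100232²) ≈ 1.1126e+05, ∠D ≈ 115.73°
|L| = 1.34e+05 / 1.1126e+05 ≈ 1.2044

1.20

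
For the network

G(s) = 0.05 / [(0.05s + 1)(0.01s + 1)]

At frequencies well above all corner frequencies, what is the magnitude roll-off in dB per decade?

-40 dB/decade

Each pole contributes −20 dB/decade at high frequency; each zero contributes +20 dB/decade.
Net: 0 zero(s) − 2 pole(s) → -40 dB/decade.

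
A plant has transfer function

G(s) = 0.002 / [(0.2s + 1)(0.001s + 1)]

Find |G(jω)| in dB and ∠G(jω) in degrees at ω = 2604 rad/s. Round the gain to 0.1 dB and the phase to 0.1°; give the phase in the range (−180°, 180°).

-117.2 dB, -158.9°

At ω = 2604 rad/s:
pole (1 + j2604·0.2) = 1 + j520.8 → |·| ≈ 520.8, ∠ ≈ 89.89°
pole (1 + j2604·0.001) = 1 + j2.604 → |·| ≈ 2.7894, ∠ ≈ 68.99°
|G| = 0.002 · 1 / (520.8 · 2.7894) ≈ 1.3767e-06
Gain = 20 log₁₀(1.3767e-06) ≈ -117.22 dB
∠G = (0°) − (89.89° + 68.99°) = -158.88°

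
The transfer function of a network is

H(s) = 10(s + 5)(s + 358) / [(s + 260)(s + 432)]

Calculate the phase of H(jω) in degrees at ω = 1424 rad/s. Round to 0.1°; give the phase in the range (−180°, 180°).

12.9°

At s = jω = j1424:
zero (s+5): 5 + j1424 → |·| = √(5²+1424²) = √2027801 ≈ 1424, ∠ = arctan(1424/5) ≈ 89.80°
zero (s+358): 358 + j1424 → |·| = √(358²+1424²) = √2155940 ≈ 1468.3, ∠ = arctan(1424/358) ≈ 75.89°
pole (s+260): 260 + j1424 → |·| = √(260²+1424²) = √2095376 ≈ 1447.5, ∠ = arctan(1424/260) ≈ 79.65°
pole (s+432): 432 + j1424 → |·| = √(432²+1424²) = √2214400 ≈ 1488.1, ∠ = arctan(1424/432) ≈ 73.12°
∠H = 165.69° − 152.77° = 12.92°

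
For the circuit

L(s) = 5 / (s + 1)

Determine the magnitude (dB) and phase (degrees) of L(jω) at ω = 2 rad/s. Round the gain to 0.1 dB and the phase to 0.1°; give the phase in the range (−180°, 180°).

7.0 dB, -63.4°

Substitute s = j2:
Numerator: 5 = 5 + j0
Denominator: (j2) + 1 = 1 + j2
|N| = √(5² + 0²) ≈ 5, ∠N ≈ 0.00°
|D| = √(1² + 2²) ≈ 2.2361, ∠D ≈ 63.43°
|L| = 5 / 2.2361 ≈ 2.236
Gain = 20 log₁₀(2.236) ≈ 6.99 dB
∠L = 0.00° − 63.43° = -63.43°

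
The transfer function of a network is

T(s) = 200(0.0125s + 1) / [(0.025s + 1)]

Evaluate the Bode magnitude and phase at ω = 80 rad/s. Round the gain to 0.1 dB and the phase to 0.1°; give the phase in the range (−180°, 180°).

At ω = 80 rad/s:
zero (1 + j80·0.0125) = 1 + j1 → |·| ≈ 1.4142, ∠ ≈ 45.00°
pole (1 + j80·0.025) = 1 + j2 → |·| ≈ 2.2361, ∠ ≈ 63.43°
|T| = 200 · 1.4142 / (2.2361) ≈ 126.49
Gain = 20 log₁₀(126.49) ≈ 42.04 dB
∠T = (45.00°) − (63.43°) = -18.43°

42.0 dB, -18.4°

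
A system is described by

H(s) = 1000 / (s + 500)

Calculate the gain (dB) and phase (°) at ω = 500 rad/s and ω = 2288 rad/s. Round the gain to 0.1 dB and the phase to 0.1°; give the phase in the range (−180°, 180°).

ω = 500: 3.0 dB, -45.0°; ω = 2288: -7.4 dB, -77.7°

Substitute s = j500:
Numerator: 1000 = 1000 + j0
Denominator: (j500) + 500 = 500 + j500
|N| = √(1000² + 0²) ≈ 1000, ∠N ≈ 0.00°
|D| = √(500² + 500²) ≈ 707.11, ∠D ≈ 45.00°
|H| = 1000 / 707.11 ≈ 1.4142
Gain = 20 log₁₀(1.4142) ≈ 3.01 dB
∠H = 0.00° − 45.00° = -45.00°

Substitute s = j2288:
Numerator: 1000 = 1000 + j0
Denominator: (j2288) + 500 = 500 + j2288
|N| = √(1000² + 0²) ≈ 1000, ∠N ≈ 0.00°
|D| = √(500² + 2288²) ≈ 2342, ∠D ≈ 77.67°
|H| = 1000 / 2342 ≈ 0.42699
Gain = 20 log₁₀(0.42699) ≈ -7.39 dB
∠H = 0.00° − 77.67° = -77.67°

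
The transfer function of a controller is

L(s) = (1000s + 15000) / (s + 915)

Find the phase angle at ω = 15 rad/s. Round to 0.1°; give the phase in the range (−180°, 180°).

44.1°

Substitute s = j15:
Numerator: 1000(j15) + 15000 = 15000 + j15000
Denominator: (j15) + 915 = 915 + j15
|N| = √(15000² + 15000²) ≈ 21213, ∠N ≈ 45.00°
|D| = √(915² + 15²) ≈ 915.12, ∠D ≈ 0.94°
∠L = 45.00° − 0.94° = 44.06°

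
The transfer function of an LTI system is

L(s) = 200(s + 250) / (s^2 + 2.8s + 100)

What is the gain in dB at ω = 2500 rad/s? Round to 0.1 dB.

At s = jω = j2500:
zero (s+250): 250 + j2500 → |·| = √(250²+2500²) = √6312500 ≈ 2512.5, ∠ = arctan(2500/250) ≈ 84.29°
quadratic: (j2500)² + 2.8·j2500 + 100 = -6249900 + j7000 → |·| ≈ 6.2499e+06, ∠ ≈ 179.94°
|L| = 200 · 2512.5 / 6.2499e+06 ≈ 0.080401
Gain = 20 log₁₀(0.080401) ≈ -21.89 dB

-21.9 dB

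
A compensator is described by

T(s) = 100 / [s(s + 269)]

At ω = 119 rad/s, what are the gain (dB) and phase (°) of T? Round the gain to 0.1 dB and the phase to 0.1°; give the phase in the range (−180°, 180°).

At s = jω = j119:
pole (s+269): 269 + j119 → |·| = √(269²+119²) = √86522 ≈ 294.15, ∠ = arctan(119/269) ≈ 23.86°
pole at origin: |s| = 119, ∠ = 90.00° (in denominator)
|T| = 100 / 35004 ≈ 0.0028568
Gain = 20 log₁₀(0.0028568) ≈ -50.88 dB
∠T = 0.00° − 113.86° = -113.86°

-50.9 dB, -113.9°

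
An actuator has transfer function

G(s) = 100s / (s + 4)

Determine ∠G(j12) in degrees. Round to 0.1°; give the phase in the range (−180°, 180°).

At s = jω = j12:
zero at origin: s = j12 → |·| = 12, ∠ = 90.00°
pole (s+4): 4 + j12 → |·| = √(4²+12²) = √160 ≈ 12.649, ∠ = arctan(12/4) ≈ 71.57°
∠G = 90.00° − 71.57° = 18.43°

18.4°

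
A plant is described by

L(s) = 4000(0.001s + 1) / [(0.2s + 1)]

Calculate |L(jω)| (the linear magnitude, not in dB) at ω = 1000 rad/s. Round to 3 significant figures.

At ω = 1000 rad/s:
zero (1 + j1000·0.001) = 1 + j1 → |·| ≈ 1.4142, ∠ ≈ 45.00°
pole (1 + j1000·0.2) = 1 + j200 → |·| ≈ 200, ∠ ≈ 89.71°
|L| = 4000 · 1.4142 / (200) ≈ 28.284

28.3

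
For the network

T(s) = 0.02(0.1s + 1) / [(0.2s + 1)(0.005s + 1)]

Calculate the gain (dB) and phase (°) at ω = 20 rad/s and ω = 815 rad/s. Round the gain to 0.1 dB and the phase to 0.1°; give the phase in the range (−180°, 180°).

ω = 20: -39.3 dB, -18.2°; ω = 815: -52.5 dB, -76.6°

At ω = 20 rad/s:
zero (1 + j20·0.1) = 1 + j2 → |·| ≈ 2.2361, ∠ ≈ 63.43°
pole (1 + j20·0.2) = 1 + j4 → |·| ≈ 4.1231, ∠ ≈ 75.96°
pole (1 + j20·0.005) = 1 + j0.1 → |·| ≈ 1.005, ∠ ≈ 5.71°
|T| = 0.02 · 2.2361 / (4.1231 · 1.005) ≈ 0.010793
Gain = 20 log₁₀(0.010793) ≈ -39.34 dB
∠T = (63.43°) − (75.96° + 5.71°) = -18.24°

At ω = 815 rad/s:
zero (1 + j815·0.1) = 1 + j81.5 → |·| ≈ 81.506, ∠ ≈ 89.30°
pole (1 + j815·0.2) = 1 + j163 → |·| ≈ 163, ∠ ≈ 89.65°
pole (1 + j815·0.005) = 1 + j4.075 → |·| ≈ 4.1959, ∠ ≈ 76.21°
|T| = 0.02 · 81.506 / (163 · 4.1959) ≈ 0.0023835
Gain = 20 log₁₀(0.0023835) ≈ -52.46 dB
∠T = (89.30°) − (89.65° + 76.21°) = -76.56°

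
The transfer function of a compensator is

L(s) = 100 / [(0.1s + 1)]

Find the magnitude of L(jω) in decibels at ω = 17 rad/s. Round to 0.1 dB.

34.1 dB

At ω = 17 rad/s:
pole (1 + j17·0.1) = 1 + j1.7 → |·| ≈ 1.9723, ∠ ≈ 59.53°
|L| = 100 · 1 / (1.9723) ≈ 50.702
Gain = 20 log₁₀(50.702) ≈ 34.10 dB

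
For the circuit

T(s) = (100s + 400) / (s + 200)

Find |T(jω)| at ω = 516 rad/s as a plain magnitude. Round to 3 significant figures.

Substitute s = j516:
Numerator: 100(j516) + 400 = 400 + j51600
Denominator: (j516) + 200 = 200 + j516
|N| = √(400² + 51600²) ≈ 51602, ∠N ≈ 89.56°
|D| = √(200² + 516²) ≈ 553.4, ∠D ≈ 68.81°
|T| = 51602 / 553.4 ≈ 93.245

93.2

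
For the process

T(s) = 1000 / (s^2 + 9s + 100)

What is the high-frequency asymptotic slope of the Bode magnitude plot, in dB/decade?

Each pole contributes −20 dB/decade at high frequency; each zero contributes +20 dB/decade.
Net: 0 zero(s) − 2 pole(s) → -40 dB/decade.

-40 dB/decade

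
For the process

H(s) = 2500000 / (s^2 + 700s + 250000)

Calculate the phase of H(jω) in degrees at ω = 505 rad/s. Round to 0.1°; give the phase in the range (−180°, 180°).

-90.8°

At s = jω = j505:
quadratic: (j505)² + 700·j505 + 250000 = -5025 + j353500 → |·| ≈ 3.5354e+05, ∠ ≈ 90.81°
∠H = 0.00° − 90.81° = -90.81°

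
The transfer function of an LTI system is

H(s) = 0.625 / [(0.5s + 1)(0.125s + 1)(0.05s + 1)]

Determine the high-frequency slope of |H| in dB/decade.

-60 dB/decade

Each pole contributes −20 dB/decade at high frequency; each zero contributes +20 dB/decade.
Net: 0 zero(s) − 3 pole(s) → -60 dB/decade.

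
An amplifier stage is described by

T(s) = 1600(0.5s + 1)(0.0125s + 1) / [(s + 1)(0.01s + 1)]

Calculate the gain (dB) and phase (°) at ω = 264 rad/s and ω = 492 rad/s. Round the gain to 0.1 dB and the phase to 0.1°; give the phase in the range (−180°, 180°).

At ω = 264 rad/s:
zero (1 + j264·0.5) = 1 + j132 → |·| ≈ 132, ∠ ≈ 89.57°
zero (1 + j264·0.0125) = 1 + j3.3 → |·| ≈ 3.4482, ∠ ≈ 73.14°
pole (1 + j264·1) = 1 + j264 → |·| ≈ 264, ∠ ≈ 89.78°
pole (1 + j264·0.01) = 1 + j2.64 → |·| ≈ 2.823, ∠ ≈ 69.25°
|T| = 1600 · 132 · 3.4482 / (264 · 2.823) ≈ 977.17
Gain = 20 log₁₀(977.17) ≈ 59.80 dB
∠T = (89.57° + 73.14°) − (89.78° + 69.25°) = 3.68°

At ω = 492 rad/s:
zero (1 + j492·0.5) = 1 + j246 → |·| ≈ 246, ∠ ≈ 89.77°
zero (1 + j492·0.0125) = 1 + j6.15 → |·| ≈ 6.2308, ∠ ≈ 80.76°
pole (1 + j492·1) = 1 + j492 → |·| ≈ 492, ∠ ≈ 89.88°
pole (1 + j492·0.01) = 1 + j4.92 → |·| ≈ 5.0206, ∠ ≈ 78.51°
|T| = 1600 · 246 · 6.2308 / (492 · 5.0206) ≈ 992.84
Gain = 20 log₁₀(992.84) ≈ 59.94 dB
∠T = (89.77° + 80.76°) − (89.88° + 78.51°) = 2.14°

ω = 264: 59.8 dB, 3.7°; ω = 492: 59.9 dB, 2.1°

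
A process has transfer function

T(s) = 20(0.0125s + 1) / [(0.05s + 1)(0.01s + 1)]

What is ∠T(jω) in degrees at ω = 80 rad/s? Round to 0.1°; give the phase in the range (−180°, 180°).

At ω = 80 rad/s:
zero (1 + j80·0.0125) = 1 + j1 → |·| ≈ 1.4142, ∠ ≈ 45.00°
pole (1 + j80·0.05) = 1 + j4 → |·| ≈ 4.1231, ∠ ≈ 75.96°
pole (1 + j80·0.01) = 1 + j0.8 → |·| ≈ 1.2806, ∠ ≈ 38.66°
∠T = (45.00°) − (75.96° + 38.66°) = -69.62°

-69.6°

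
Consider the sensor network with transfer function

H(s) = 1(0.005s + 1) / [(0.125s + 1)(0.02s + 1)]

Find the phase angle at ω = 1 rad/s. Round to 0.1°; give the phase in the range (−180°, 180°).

-8.0°

At ω = 1 rad/s:
zero (1 + j1·0.005) = 1 + j0.005 → |·| ≈ 1, ∠ ≈ 0.29°
pole (1 + j1·0.125) = 1 + j0.125 → |·| ≈ 1.0078, ∠ ≈ 7.13°
pole (1 + j1·0.02) = 1 + j0.02 → |·| ≈ 1.0002, ∠ ≈ 1.15°
∠H = (0.29°) − (7.13° + 1.15°) = -7.99°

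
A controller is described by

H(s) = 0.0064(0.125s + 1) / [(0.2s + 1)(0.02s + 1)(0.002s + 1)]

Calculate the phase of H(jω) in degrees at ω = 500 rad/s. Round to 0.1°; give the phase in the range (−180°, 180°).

At ω = 500 rad/s:
zero (1 + j500·0.125) = 1 + j62.5 → |·| ≈ 62.508, ∠ ≈ 89.08°
pole (1 + j500·0.2) = 1 + j100 → |·| ≈ 100, ∠ ≈ 89.43°
pole (1 + j500·0.02) = 1 + j10 → |·| ≈ 10.05, ∠ ≈ 84.29°
pole (1 + j500·0.002) = 1 + j1 → |·| ≈ 1.4142, ∠ ≈ 45.00°
∠H = (89.08°) − (89.43° + 84.29° + 45.00°) = -129.64°

-129.6°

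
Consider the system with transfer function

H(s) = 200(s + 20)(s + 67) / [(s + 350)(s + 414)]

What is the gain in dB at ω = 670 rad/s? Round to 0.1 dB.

At s = jω = j670:
zero (s+20): 20 + j670 → |·| = √(20²+670²) = √449300 ≈ 670.3, ∠ = arctan(670/20) ≈ 88.29°
zero (s+67): 67 + j670 → |·| = √(67²+670²) = √453389 ≈ 673.34, ∠ = arctan(670/67) ≈ 84.29°
pole (s+350): 350 + j670 → |·| = √(350²+670²) = √571400 ≈ 755.91, ∠ = arctan(670/350) ≈ 62.42°
pole (s+414): 414 + j670 → |·| = √(414²+670²) = √620296 ≈ 787.59, ∠ = arctan(670/414) ≈ 58.29°
|H| = 200 · 4.5134e+05 / 5.9535e+05 ≈ 151.62
Gain = 20 log₁₀(151.62) ≈ 43.62 dB

43.6 dB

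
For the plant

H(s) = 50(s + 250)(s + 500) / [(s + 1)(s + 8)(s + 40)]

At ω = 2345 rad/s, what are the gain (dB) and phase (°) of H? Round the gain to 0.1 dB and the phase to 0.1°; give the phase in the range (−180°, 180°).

At s = jω = j2345:
zero (s+250): 250 + j2345 → |·| = √(250²+2345²) = √5561525 ≈ 2358.3, ∠ = arctan(2345/250) ≈ 83.91°
zero (s+500): 500 + j2345 → |·| = √(500²+2345²) = √5749025 ≈ 2397.7, ∠ = arctan(2345/500) ≈ 77.96°
pole (s+1): 1 + j2345 → |·| = √(1²+2345²) = √5499026 ≈ 2345, ∠ = arctan(2345/1) ≈ 89.98°
pole (s+8): 8 + j2345 → |·| = √(8²+2345²) = √5499089 ≈ 2345, ∠ = arctan(2345/8) ≈ 89.80°
pole (s+40): 40 + j2345 → |·| = √(40²+2345²) = √5500625 ≈ 2345.3, ∠ = arctan(2345/40) ≈ 89.02°
|H| = 50 · 5.6545e+06 / 1.2897e+10 ≈ 0.021922
Gain = 20 log₁₀(0.021922) ≈ -33.18 dB
∠H = 161.87° − 268.80° = -106.93°

-33.2 dB, -106.9°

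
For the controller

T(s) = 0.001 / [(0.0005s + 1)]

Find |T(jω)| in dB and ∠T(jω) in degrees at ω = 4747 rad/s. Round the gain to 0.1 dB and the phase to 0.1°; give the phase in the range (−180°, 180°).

-68.2 dB, -67.2°

At ω = 4747 rad/s:
pole (1 + j4747·0.0005) = 1 + j2.3735 → |·| ≈ 2.5756, ∠ ≈ 67.15°
|T| = 0.001 · 1 / (2.5756) ≈ 0.00038826
Gain = 20 log₁₀(0.00038826) ≈ -68.22 dB
∠T = (0°) − (67.15°) = -67.15°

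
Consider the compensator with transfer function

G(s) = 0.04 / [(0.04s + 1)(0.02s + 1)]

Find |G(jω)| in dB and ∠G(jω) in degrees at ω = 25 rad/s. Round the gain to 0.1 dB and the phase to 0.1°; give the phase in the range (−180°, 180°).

-31.9 dB, -71.6°

At ω = 25 rad/s:
pole (1 + j25·0.04) = 1 + j1 → |·| ≈ 1.4142, ∠ ≈ 45.00°
pole (1 + j25·0.02) = 1 + j0.5 → |·| ≈ 1.118, ∠ ≈ 26.57°
|G| = 0.04 · 1 / (1.4142 · 1.118) ≈ 0.025299
Gain = 20 log₁₀(0.025299) ≈ -31.94 dB
∠G = (0°) − (45.00° + 26.57°) = -71.57°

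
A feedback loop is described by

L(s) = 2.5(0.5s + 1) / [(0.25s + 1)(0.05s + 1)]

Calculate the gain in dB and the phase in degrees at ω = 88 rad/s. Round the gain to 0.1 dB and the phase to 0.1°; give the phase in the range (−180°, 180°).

At ω = 88 rad/s:
zero (1 + j88·0.5) = 1 + j44 → |·| ≈ 44.011, ∠ ≈ 88.70°
pole (1 + j88·0.25) = 1 + j22 → |·| ≈ 22.023, ∠ ≈ 87.40°
pole (1 + j88·0.05) = 1 + j4.4 → |·| ≈ 4.5122, ∠ ≈ 77.20°
|L| = 2.5 · 44.011 / (22.023 · 4.5122) ≈ 1.1072
Gain = 20 log₁₀(1.1072) ≈ 0.88 dB
∠L = (88.70°) − (87.40° + 77.20°) = -75.90°

0.9 dB, -75.9°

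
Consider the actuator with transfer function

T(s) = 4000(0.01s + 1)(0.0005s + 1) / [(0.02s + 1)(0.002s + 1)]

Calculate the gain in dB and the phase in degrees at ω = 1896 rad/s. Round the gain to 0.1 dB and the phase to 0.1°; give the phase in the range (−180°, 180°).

At ω = 1896 rad/s:
zero (1 + j1896·0.01) = 1 + j18.96 → |·| ≈ 18.986, ∠ ≈ 86.98°
zero (1 + j1896·0.0005) = 1 + j0.948 → |·| ≈ 1.3779, ∠ ≈ 43.47°
pole (1 + j1896·0.02) = 1 + j37.92 → |·| ≈ 37.933, ∠ ≈ 88.49°
pole (1 + j1896·0.002) = 1 + j3.792 → |·| ≈ 3.9216, ∠ ≈ 75.23°
|T| = 4000 · 18.986 · 1.3779 / (37.933 · 3.9216) ≈ 703.45
Gain = 20 log₁₀(703.45) ≈ 56.94 dB
∠T = (86.98° + 43.47°) − (88.49° + 75.23°) = -33.27°

56.9 dB, -33.3°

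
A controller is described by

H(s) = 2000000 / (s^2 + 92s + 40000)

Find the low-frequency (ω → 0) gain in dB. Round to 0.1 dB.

34.0 dB

H(0) = 2000000 / 40000 = 50
20 log₁₀(50) ≈ 33.98 dB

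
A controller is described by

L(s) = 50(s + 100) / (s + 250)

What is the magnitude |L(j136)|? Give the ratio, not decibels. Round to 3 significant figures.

At s = jω = j136:
zero (s+100): 100 + j136 → |·| = √(100²+136²) = √28496 ≈ 168.81, ∠ = arctan(136/100) ≈ 53.67°
pole (s+250): 250 + j136 → |·| = √(250²+136²) = √80996 ≈ 284.6, ∠ = arctan(136/250) ≈ 28.55°
|L| = 50 · 168.81 / 284.6 ≈ 29.657

29.7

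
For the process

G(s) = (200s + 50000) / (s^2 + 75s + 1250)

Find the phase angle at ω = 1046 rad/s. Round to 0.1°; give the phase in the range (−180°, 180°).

-99.3°

Substitute s = j1046:
Numerator: 200(j1046) + 50000 = 50000 + j209200
Denominator: (j1046)^2 + 75(j1046) + 1250 = -1092866 + j78450
|N| = √(50000² + 209200²) ≈ 2.1509e+05, ∠N ≈ 76.56°
|D| = √(1092866² + 78450²) ≈ 1.0957e+06, ∠D ≈ 175.89°
∠G = 76.56° − 175.89° = -99.33°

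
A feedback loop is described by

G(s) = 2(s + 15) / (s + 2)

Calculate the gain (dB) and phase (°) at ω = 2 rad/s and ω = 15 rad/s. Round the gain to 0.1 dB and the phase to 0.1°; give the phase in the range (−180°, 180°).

ω = 2: 20.6 dB, -37.4°; ω = 15: 9.0 dB, -37.4°

At s = jω = j2:
zero (s+15): 15 + j2 → |·| = √(15²+2²) = √229 ≈ 15.133, ∠ = arctan(2/15) ≈ 7.59°
pole (s+2): 2 + j2 → |·| = √(2²+2²) = √8 ≈ 2.8284, ∠ = arctan(2/2) ≈ 45.00°
|G| = 2 · 15.133 / 2.8284 ≈ 10.701
Gain = 20 log₁₀(10.701) ≈ 20.59 dB
∠G = 7.59° − 45.00° = -37.41°

At s = jω = j15:
zero (s+15): 15 + j15 → |·| = √(15²+15²) = √450 ≈ 21.213, ∠ = arctan(15/15) ≈ 45.00°
pole (s+2): 2 + j15 → |·| = √(2²+15²) = √229 ≈ 15.133, ∠ = arctan(15/2) ≈ 82.41°
|G| = 2 · 21.213 / 15.133 ≈ 2.8035
Gain = 20 log₁₀(2.8035) ≈ 8.95 dB
∠G = 45.00° − 82.41° = -37.41°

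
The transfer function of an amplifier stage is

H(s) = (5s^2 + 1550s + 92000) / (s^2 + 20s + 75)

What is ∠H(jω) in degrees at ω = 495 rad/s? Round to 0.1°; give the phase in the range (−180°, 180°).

Substitute s = j495:
Numerator: 5(j495)^2 + 1550(j495) + 92000 = -1133125 + j767250
Denominator: (j495)^2 + 20(j495) + 75 = -244950 + j9900
|N| = √(1133125² + 767250²) ≈ 1.3684e+06, ∠N ≈ 145.90°
|D| = √(244950² + 9900²) ≈ 2.4515e+05, ∠D ≈ 177.69°
∠H = 145.90° − 177.69° = -31.79°

-31.8°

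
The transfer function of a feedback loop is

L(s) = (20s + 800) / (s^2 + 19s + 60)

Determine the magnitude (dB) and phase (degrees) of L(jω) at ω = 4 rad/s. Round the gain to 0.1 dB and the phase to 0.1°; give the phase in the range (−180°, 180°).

19.2 dB, -54.2°

Substitute s = j4:
Numerator: 20(j4) + 800 = 800 + j80
Denominator: (j4)^2 + 19(j4) + 60 = 44 + j76
|N| = √(800² + 80²) ≈ 803.99, ∠N ≈ 5.71°
|D| = √(44² + 76²) ≈ 87.818, ∠D ≈ 59.93°
|L| = 803.99 / 87.818 ≈ 9.1552
Gain = 20 log₁₀(9.1552) ≈ 19.23 dB
∠L = 5.71° − 59.93° = -54.22°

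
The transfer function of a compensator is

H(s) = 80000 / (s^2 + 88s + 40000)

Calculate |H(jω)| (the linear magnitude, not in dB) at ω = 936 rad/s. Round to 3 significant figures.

0.0952

At s = jω = j936:
quadratic: (j936)² + 88·j936 + 40000 = -836096 + j82368 → |·| ≈ 8.4014e+05, ∠ ≈ 174.37°
|H| = 80000 / 8.4014e+05 ≈ 0.095222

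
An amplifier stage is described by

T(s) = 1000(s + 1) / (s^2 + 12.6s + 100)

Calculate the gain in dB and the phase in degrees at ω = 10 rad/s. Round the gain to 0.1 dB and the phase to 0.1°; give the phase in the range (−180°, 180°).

At s = jω = j10:
zero (s+1): 1 + j10 → |·| = √(1²+10²) = √101 ≈ 10.05, ∠ = arctan(10/1) ≈ 84.29°
quadratic: (j10)² + 12.6·j10 + 100 = 0 + j126 → |·| ≈ 126, ∠ ≈ 90.00°
|T| = 1000 · 10.05 / 126 ≈ 79.762
Gain = 20 log₁₀(79.762) ≈ 38.04 dB
∠T = 84.29° − 90.00° = -5.71°

38.0 dB, -5.7°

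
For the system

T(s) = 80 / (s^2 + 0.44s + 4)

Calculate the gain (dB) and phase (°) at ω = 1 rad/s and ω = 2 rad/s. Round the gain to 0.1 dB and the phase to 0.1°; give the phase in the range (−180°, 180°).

At s = jω = j1:
quadratic: (j1)² + 0.44·j1 + 4 = 3 + j0.44 → |·| ≈ 3.0321, ∠ ≈ 8.34°
|T| = 80 / 3.0321 ≈ 26.384
Gain = 20 log₁₀(26.384) ≈ 28.43 dB
∠T = 0.00° − 8.34° = -8.34°

At s = jω = j2:
quadratic: (j2)² + 0.44·j2 + 4 = 0 + j0.88 → |·| ≈ 0.88, ∠ ≈ 90.00°
|T| = 80 / 0.88 ≈ 90.909
Gain = 20 log₁₀(90.909) ≈ 39.17 dB
∠T = 0.00° − 90.00° = -90.00°

ω = 1: 28.4 dB, -8.3°; ω = 2: 39.2 dB, -90.0°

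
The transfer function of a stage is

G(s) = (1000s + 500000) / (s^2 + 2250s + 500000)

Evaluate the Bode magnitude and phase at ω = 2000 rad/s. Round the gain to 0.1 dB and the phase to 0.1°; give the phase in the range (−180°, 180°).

-8.8 dB, -51.9°

Substitute s = j2000:
Numerator: 1000(j2000) + 500000 = 500000 + j2000000
Denominator: (j2000)^2 + 2250(j2000) + 500000 = -3500000 + j4500000
|N| = √(500000² + 2000000²) ≈ 2.0616e+06, ∠N ≈ 75.96°
|D| = √(3500000² + 4500000²) ≈ 5.7009e+06, ∠D ≈ 127.87°
|G| = 2.0616e+06 / 5.7009e+06 ≈ 0.36163
Gain = 20 log₁₀(0.36163) ≈ -8.83 dB
∠G = 75.96° − 127.87° = -51.91°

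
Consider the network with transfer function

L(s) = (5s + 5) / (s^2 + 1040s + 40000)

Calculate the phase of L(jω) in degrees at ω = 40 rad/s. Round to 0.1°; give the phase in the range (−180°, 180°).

41.3°

Substitute s = j40:
Numerator: 5(j40) + 5 = 5 + j200
Denominator: (j40)^2 + 1040(j40) + 40000 = 38400 + j41600
|N| = √(5² + 200²) ≈ 200.06, ∠N ≈ 88.57°
|D| = √(38400² + 41600²) ≈ 56614, ∠D ≈ 47.29°
∠L = 88.57° − 47.29° = 41.28°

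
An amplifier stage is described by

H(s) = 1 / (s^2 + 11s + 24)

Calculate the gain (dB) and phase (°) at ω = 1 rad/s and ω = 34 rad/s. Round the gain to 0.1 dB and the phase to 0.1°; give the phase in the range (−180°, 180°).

Substitute s = j1:
Numerator: 1 = 1 + j0
Denominator: (j1)^2 + 11(j1) + 24 = 23 + j11
|N| = √(1² + 0²) ≈ 1, ∠N ≈ 0.00°
|D| = √(23² + 11²) ≈ 25.495, ∠D ≈ 25.56°
|H| = 1 / 25.495 ≈ 0.039223
Gain = 20 log₁₀(0.039223) ≈ -28.13 dB
∠H = 0.00° − 25.56° = -25.56°

Substitute s = j34:
Numerator: 1 = 1 + j0
Denominator: (j34)^2 + 11(j34) + 24 = -1132 + j374
|N| = √(1² + 0²) ≈ 1, ∠N ≈ 0.00°
|D| = √(1132² + 374²) ≈ 1192.2, ∠D ≈ 161.72°
|H| = 1 / 1192.2 ≈ 0.00083879
Gain = 20 log₁₀(0.00083879) ≈ -61.53 dB
∠H = 0.00° − 161.72° = -161.72°

ω = 1: -28.1 dB, -25.6°; ω = 34: -61.5 dB, -161.7°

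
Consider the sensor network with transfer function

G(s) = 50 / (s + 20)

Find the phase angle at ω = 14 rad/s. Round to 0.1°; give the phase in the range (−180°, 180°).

Substitute s = j14:
Numerator: 50 = 50 + j0
Denominator: (j14) + 20 = 20 + j14
|N| = √(50² + 0²) ≈ 50, ∠N ≈ 0.00°
|D| = √(20² + 14²) ≈ 24.413, ∠D ≈ 34.99°
∠G = 0.00° − 34.99° = -34.99°

-35.0°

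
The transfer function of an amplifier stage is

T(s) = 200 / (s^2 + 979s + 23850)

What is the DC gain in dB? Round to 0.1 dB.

-41.5 dB

T(0) = 200 / 23850 ≈ 0.0083857
20 log₁₀(0.0083857) ≈ -41.53 dB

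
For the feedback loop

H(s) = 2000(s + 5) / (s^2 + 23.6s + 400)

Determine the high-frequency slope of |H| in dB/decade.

-20 dB/decade

Each pole contributes −20 dB/decade at high frequency; each zero contributes +20 dB/decade.
Net: 1 zero(s) − 2 pole(s) → -20 dB/decade.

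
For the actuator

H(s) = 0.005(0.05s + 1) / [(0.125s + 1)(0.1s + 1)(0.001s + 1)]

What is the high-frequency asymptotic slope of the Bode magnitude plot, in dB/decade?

-40 dB/decade

Each pole contributes −20 dB/decade at high frequency; each zero contributes +20 dB/decade.
Net: 1 zero(s) − 3 pole(s) → -40 dB/decade.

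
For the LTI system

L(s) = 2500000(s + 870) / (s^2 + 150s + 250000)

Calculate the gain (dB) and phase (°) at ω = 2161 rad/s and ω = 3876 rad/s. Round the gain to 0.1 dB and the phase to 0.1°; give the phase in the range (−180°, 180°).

ω = 2161: 62.4 dB, -107.7°; ω = 3876: 56.5 dB, -100.4°

At s = jω = j2161:
zero (s+870): 870 + j2161 → |·| = √(870²+2161²) = √5426821 ≈ 2329.6, ∠ = arctan(2161/870) ≈ 68.07°
quadratic: (j2161)² + 150·j2161 + 250000 = -4419921 + j324150 → |·| ≈ 4.4318e+06, ∠ ≈ 175.81°
|L| = 2500000 · 2329.6 / 4.4318e+06 ≈ 1314.1
Gain = 20 log₁₀(1314.1) ≈ 62.37 dB
∠L = 68.07° − 175.81° = -107.74°

At s = jω = j3876:
zero (s+870): 870 + j3876 → |·| = √(870²+3876²) = √15780276 ≈ 3972.4, ∠ = arctan(3876/870) ≈ 77.35°
quadratic: (j3876)² + 150·j3876 + 250000 = -14773376 + j581400 → |·| ≈ 1.4785e+07, ∠ ≈ 177.75°
|L| = 2500000 · 3972.4 / 1.4785e+07 ≈ 671.69
Gain = 20 log₁₀(671.69) ≈ 56.54 dB
∠L = 77.35° − 177.75° = -100.40°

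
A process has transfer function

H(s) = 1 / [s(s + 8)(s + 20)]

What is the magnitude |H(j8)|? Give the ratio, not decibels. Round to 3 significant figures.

0.000513

At s = jω = j8:
pole (s+8): 8 + j8 → |·| = √(8²+8²) = √128 ≈ 11.314, ∠ = arctan(8/8) ≈ 45.00°
pole (s+20): 20 + j8 → |·| = √(20²+8²) = √464 ≈ 21.541, ∠ = arctan(8/20) ≈ 21.80°
pole at origin: |s| = 8, ∠ = 90.00° (in denominator)
|H| = 1 / 1949.7 ≈ 0.0005129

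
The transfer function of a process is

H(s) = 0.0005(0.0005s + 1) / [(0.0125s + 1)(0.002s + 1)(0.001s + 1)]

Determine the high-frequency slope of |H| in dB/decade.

Each pole contributes −20 dB/decade at high frequency; each zero contributes +20 dB/decade.
Net: 1 zero(s) − 3 pole(s) → -40 dB/decade.

-40 dB/decade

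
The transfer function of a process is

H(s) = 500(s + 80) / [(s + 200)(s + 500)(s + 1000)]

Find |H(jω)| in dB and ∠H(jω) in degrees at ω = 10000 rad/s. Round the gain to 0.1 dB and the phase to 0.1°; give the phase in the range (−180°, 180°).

-106.1 dB, -170.7°

At s = jω = j10000:
zero (s+80): 80 + j10000 → |·| = √(80²+10000²) = √100006400 ≈ 10000, ∠ = arctan(10000/80) ≈ 89.54°
pole (s+200): 200 + j10000 → |·| = √(200²+10000²) = √100040000 ≈ 10002, ∠ = arctan(10000/200) ≈ 88.85°
pole (s+500): 500 + j10000 → |·| = √(500²+10000²) = √100250000 ≈ 10012, ∠ = arctan(10000/500) ≈ 87.14°
pole (s+1000): 1000 + j10000 → |·| = √(1000²+10000²) = √101000000 ≈ 10050, ∠ = arctan(10000/1000) ≈ 84.29°
|H| = 500 · 10000 / 1.0064e+12 ≈ 4.9682e-06
Gain = 20 log₁₀(4.9682e-06) ≈ -106.08 dB
∠H = 89.54° − 260.28° = -170.74°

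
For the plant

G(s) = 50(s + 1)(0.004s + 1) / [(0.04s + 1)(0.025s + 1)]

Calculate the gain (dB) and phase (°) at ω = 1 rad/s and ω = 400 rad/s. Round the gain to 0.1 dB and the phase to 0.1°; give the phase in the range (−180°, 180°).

At ω = 1 rad/s:
zero (1 + j1·1) = 1 + j1 → |·| ≈ 1.4142, ∠ ≈ 45.00°
zero (1 + j1·0.004) = 1 + j0.004 → |·| ≈ 1, ∠ ≈ 0.23°
pole (1 + j1·0.04) = 1 + j0.04 → |·| ≈ 1.0008, ∠ ≈ 2.29°
pole (1 + j1·0.025) = 1 + j0.025 → |·| ≈ 1.0003, ∠ ≈ 1.43°
|G| = 50 · 1.4142 · 1 / (1.0008 · 1.0003) ≈ 70.632
Gain = 20 log₁₀(70.632) ≈ 36.98 dB
∠G = (45.00° + 0.23°) − (2.29° + 1.43°) = 41.51°

At ω = 400 rad/s:
zero (1 + j400·1) = 1 + j400 → |·| ≈ 400, ∠ ≈ 89.86°
zero (1 + j400·0.004) = 1 + j1.6 → |·| ≈ 1.8868, ∠ ≈ 57.99°
pole (1 + j400·0.04) = 1 + j16 → |·| ≈ 16.031, ∠ ≈ 86.42°
pole (1 + j400·0.025) = 1 + j10 → |·| ≈ 10.05, ∠ ≈ 84.29°
|G| = 50 · 400 · 1.8868 / (16.031 · 10.05) ≈ 234.22
Gain = 20 log₁₀(234.22) ≈ 47.39 dB
∠G = (89.86° + 57.99°) − (86.42° + 84.29°) = -22.86°

ω = 1: 37.0 dB, 41.5°; ω = 400: 47.4 dB, -22.9°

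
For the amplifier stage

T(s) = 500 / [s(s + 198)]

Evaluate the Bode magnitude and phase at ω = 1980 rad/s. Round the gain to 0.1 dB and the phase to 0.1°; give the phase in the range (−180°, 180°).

At s = jω = j1980:
pole (s+198): 198 + j1980 → |·| = √(198²+1980²) = √3959604 ≈ 1989.9, ∠ = arctan(1980/198) ≈ 84.29°
pole at origin: |s| = 1980, ∠ = 90.00° (in denominator)
|T| = 500 / 3.94e+06 ≈ 0.0001269
Gain = 20 log₁₀(0.0001269) ≈ -77.93 dB
∠T = 0.00° − 174.29° = -174.29°

-77.9 dB, -174.3°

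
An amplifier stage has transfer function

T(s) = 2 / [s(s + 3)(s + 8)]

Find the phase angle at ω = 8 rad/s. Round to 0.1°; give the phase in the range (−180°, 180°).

At s = jω = j8:
pole (s+3): 3 + j8 → |·| = √(3²+8²) = √73 ≈ 8.544, ∠ = arctan(8/3) ≈ 69.44°
pole (s+8): 8 + j8 → |·| = √(8²+8²) = √128 ≈ 11.314, ∠ = arctan(8/8) ≈ 45.00°
pole at origin: |s| = 8, ∠ = 90.00° (in denominator)
∠T = 0.00° − 204.44° = -204.44° ≡ 155.56° (principal value)

155.6°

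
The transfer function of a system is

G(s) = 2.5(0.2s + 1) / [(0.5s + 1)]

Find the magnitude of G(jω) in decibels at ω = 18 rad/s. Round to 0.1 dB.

0.3 dB

At ω = 18 rad/s:
zero (1 + j18·0.2) = 1 + j3.6 → |·| ≈ 3.7363, ∠ ≈ 74.48°
pole (1 + j18·0.5) = 1 + j9 → |·| ≈ 9.0554, ∠ ≈ 83.66°
|G| = 2.5 · 3.7363 / (9.0554) ≈ 1.0315
Gain = 20 log₁₀(1.0315) ≈ 0.27 dB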